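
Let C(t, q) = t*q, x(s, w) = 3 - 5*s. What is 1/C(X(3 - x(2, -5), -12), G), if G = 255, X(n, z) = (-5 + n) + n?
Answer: 1/3825 ≈ 0.00026144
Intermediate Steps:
X(n, z) = -5 + 2*n
C(t, q) = q*t
1/C(X(3 - x(2, -5), -12), G) = 1/(255*(-5 + 2*(3 - (3 - 5*2)))) = 1/(255*(-5 + 2*(3 - (3 - 10)))) = 1/(255*(-5 + 2*(3 - 1*(-7)))) = 1/(255*(-5 + 2*(3 + 7))) = 1/(255*(-5 + 2*10)) = 1/(255*(-5 + 20)) = 1/(255*15) = 1/3825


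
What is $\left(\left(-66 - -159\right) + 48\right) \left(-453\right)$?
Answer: $-63873$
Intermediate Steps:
$\left(\left(-66 - -159\right) + 48\right) \left(-453\right) = \left(\left(-66 + 159\right) + 48\right) \left(-453\right) = \left(93 + 48\right) \left(-453\right) = 141 \left(-453\right) = -63873$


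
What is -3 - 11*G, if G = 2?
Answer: -25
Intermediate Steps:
-3 - 11*G = -3 - 11*2 = -3 - 22 = -25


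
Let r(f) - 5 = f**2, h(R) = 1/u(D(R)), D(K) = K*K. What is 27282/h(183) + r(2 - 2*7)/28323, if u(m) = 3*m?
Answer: 77631663276311/28323 ≈ 2.7409e+9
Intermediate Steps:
D(K) = K**2
h(R) = 1/(3*R**2)
r(f) = 5 + f**2
27282/h(183) + r(2 - 2*7)/28323 = 27282/(((1/3)/183**2)) + (5 + (2 - 2*7)**2)/28323 = 27282/(((1/3)*(1/33489))) + (5 + (2 - 14)**2)*(1/28323) = 27282/(1/100467) + (5 + (-12)**2)*(1/28323) = 27282*100467 + (5 + 144)*(1/28323) = 2740940694 + 149*(1/28323) = 2740940694 + 149/28323 = 77631663276311/28323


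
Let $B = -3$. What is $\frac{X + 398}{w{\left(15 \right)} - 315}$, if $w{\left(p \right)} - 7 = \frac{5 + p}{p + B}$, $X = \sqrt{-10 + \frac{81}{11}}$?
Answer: $- \frac{1194}{919} - \frac{3 i \sqrt{319}}{10109} \approx -1.2992 - 0.0053004 i$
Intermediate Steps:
$X = \frac{i \sqrt{319}}{11}$ ($X = \sqrt{-10 + 81 \cdot \frac{1}{11}} = \sqrt{-10 + \frac{81}{11}} = \sqrt{- \frac{29}{11}} = \frac{i \sqrt{319}}{11} \approx 1.6237 i$)
$w{\left(p \right)} = 7 + \frac{5 + p}{-3 + p}$ ($w{\left(p \right)} = 7 + \frac{5 + p}{p - 3} = 7 + \frac{5 + p}{-3 + p}$)
$\frac{X + 398}{w{\left(15 \right)} - 315} = \frac{\frac{i \sqrt{319}}{11} + 398}{\frac{8 \left(-2 + 15\right)}{-3 + 15} - 315} = \frac{398 + \frac{i \sqrt{319}}{11}}{8 \cdot \frac{1}{12} \cdot 13 - 315} = \frac{398 + \frac{i \sqrt{319}}{11}}{\frac{26}{3} - 315} = \frac{398 + \frac{i \sqrt{319}}{11}}{- \frac{919}{3}} = \left(398 + \frac{i \sqrt{319}}{11}\right) \left(- \frac{3}{919}\right) = - \frac{1194}{919} - \frac{3 i \sqrt{319}}{10109}$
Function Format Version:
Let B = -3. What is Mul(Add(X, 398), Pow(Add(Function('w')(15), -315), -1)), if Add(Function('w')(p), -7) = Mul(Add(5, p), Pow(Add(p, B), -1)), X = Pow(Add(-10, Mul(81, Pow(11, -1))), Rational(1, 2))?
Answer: Add(Rational(-1194, 919), Mul(Rational(-3, 10109), I, Pow(319, Rational(1, 2)))) ≈ Add(-1.2992, Mul(-0.0053004, I))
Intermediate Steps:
X = Mul(Rational(1, 11), I, Pow(319, Rational(1, 2))) (X = Pow(Add(-10, Mul(81, Rational(1, 11))), Rational(1, 2)) = Pow(Add(-10, Rational(81, 11)), Rational(1, 2)) = Pow(Rational(-29, 11), Rational(1, 2)) = Mul(Rational(1, 11), I, Pow(319, Rational(1, 2))) ≈ Mul(1.6237, I))
Function('w')(p) = Add(7, Mul(Pow(Add(-3, p), -1), Add(5, p))) (Function('w')(p) = Add(7, Mul(Add(5, p), Pow(Add(p, -3), -1))) = Add(7, Mul(Add(5, p), Pow(Add(-3, p), -1))) = Add(7, Mul(Pow(Add(-3, p), -1), Add(5, p))))
Mul(Add(X, 398), Pow(Add(Function('w')(15), -315), -1)) = Mul(Add(Mul(Rational(1, 11), I, Pow(319, Rational(1, 2))), 398), Pow(Add(Mul(8, Pow(Add(-3, 15), -1), Add(-2, 15)), -315), -1)) = Mul(Add(398, Mul(Rational(1, 11), I, Pow(319, Rational(1, 2)))), Pow(Add(Mul(8, Pow(12, -1), 13), -315), -1)) = Mul(Add(398, Mul(Rational(1, 11), I, Pow(319, Rational(1, 2)))), Pow(Add(Mul(8, Rational(1, 12), 13), -315), -1)) = Mul(Add(398, Mul(Rational(1, 11), I, Pow(319, Rational(1, 2)))), Pow(Add(Rational(26, 3), -315), -1)) = Mul(Add(398, Mul(Rational(1, 11), I, Pow(319, Rational(1, 2)))), Pow(Rational(-919, 3), -1)) = Mul(Add(398, Mul(Rational(1, 11), I, Pow(319, Rational(1, 2)))), Rational(-3, 919)) = Add(Rational(-1194, 919), Mul(Rational(-3, 10109), I, Pow(319, Rational(1, 2))))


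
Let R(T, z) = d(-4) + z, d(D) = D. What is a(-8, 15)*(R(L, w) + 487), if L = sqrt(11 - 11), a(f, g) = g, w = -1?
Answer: 7230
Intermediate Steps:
L = 0 (L = sqrt(0) = 0)
R(T, z) = -4 + z
a(-8, 15)*(R(L, w) + 487) = 15*((-4 - 1) + 487) = 15*(-5 + 487) = 15*482 = 7230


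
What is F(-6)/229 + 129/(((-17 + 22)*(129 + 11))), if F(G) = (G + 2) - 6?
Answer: 22541/160300 ≈ 0.14062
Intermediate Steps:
F(G) = -4 + G (F(G) = (2 + G) - 6 = -4 + G)
F(-6)/229 + 129/(((-17 + 22)*(129 + 11))) = (-4 - 6)/229 + 129/(((-17 + 22)*(129 + 11))) = -10*1/229 + 129/((5*140)) = -10/229 + 129/700 = 22541/160300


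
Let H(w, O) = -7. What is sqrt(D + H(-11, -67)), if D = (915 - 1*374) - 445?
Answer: sqrt(89) ≈ 9.4340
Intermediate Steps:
D = 96 (D = (915 - 374) - 445 = 541 - 445 = 96)
sqrt(D + H(-11, -67)) = sqrt(96 - 7) = sqrt(89)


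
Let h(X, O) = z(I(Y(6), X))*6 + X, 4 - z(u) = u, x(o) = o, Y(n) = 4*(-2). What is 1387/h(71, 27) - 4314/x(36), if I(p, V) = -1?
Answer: -64297/606 ≈ -106.10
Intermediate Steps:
Y(n) = -8
z(u) = 4 - u
h(X, O) = 30 + X (h(X, O) = (4 - 1*(-1))*6 + X = (4 + 1)*6 + X = 5*6 + X = 30 + X)
1387/h(71, 27) - 4314/x(36) = 1387/(30 + 71) - 4314/36 = 1387/101 - 4314*1/36 = 1387*(1/101) - 719/6 = 1387/101 - 719/6 = -64297/606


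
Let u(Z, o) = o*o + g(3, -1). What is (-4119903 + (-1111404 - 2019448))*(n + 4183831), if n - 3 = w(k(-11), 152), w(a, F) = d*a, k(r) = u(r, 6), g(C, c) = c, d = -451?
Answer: -30221502126995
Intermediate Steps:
u(Z, o) = -1 + o² (u(Z, o) = o*o - 1 = o² - 1 = -1 + o²)
k(r) = 35 (k(r) = -1 + 6² = -1 + 36 = 35)
w(a, F) = -451*a
n = -15782 (n = 3 - 451*35 = 3 - 15785 = -15782)
(-4119903 + (-1111404 - 2019448))*(n + 4183831) = (-4119903 + (-1111404 - 2019448))*(-15782 + 4183831) = (-4119903 - 3130852)*4168049 = -7250755*4168049 = -30221502126995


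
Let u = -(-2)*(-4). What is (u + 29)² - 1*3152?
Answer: -2711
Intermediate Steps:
u = -8 (u = -1*8 = -8)
(u + 29)² - 1*3152 = (-8 + 29)² - 1*3152 = 21² - 3152 = 441 - 3152 = -2711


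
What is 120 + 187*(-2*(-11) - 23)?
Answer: -67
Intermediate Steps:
120 + 187*(-2*(-11) - 23) = 120 + 187*(22 - 23) = 120 + 187*(-1) = 120 - 187 = -67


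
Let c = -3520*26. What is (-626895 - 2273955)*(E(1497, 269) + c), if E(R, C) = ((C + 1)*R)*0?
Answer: 265485792000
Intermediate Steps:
c = -91520
E(R, C) = 0 (E(R, C) = ((1 + C)*R)*0 = (R*(1 + C))*0 = 0)
(-626895 - 2273955)*(E(1497, 269) + c) = (-626895 - 2273955)*(0 - 91520) = -2900850*(-91520) = 265485792000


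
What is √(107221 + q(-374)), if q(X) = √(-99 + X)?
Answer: √(107221 + I*√473) ≈ 327.45 + 0.033*I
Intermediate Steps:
√(107221 + q(-374)) = √(107221 + √(-99 - 374)) = √(107221 + √(-473)) = √(107221 + I*√473)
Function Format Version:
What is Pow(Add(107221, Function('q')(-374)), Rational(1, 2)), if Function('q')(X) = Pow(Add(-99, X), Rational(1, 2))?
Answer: Pow(Add(107221, Mul(I, Pow(473, Rational(1, 2)))), Rational(1, 2)) ≈ Add(327.45, Mul(0.033, I))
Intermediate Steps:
Pow(Add(107221, Function('q')(-374)), Rational(1, 2)) = Pow(Add(107221, Pow(Add(-99, -374), Rational(1, 2))), Rational(1, 2)) = Pow(Add(107221, Pow(-473, Rational(1, 2))), Rational(1, 2)) = Pow(Add(107221, Mul(I, Pow(473, Rational(1, 2)))), Rational(1, 2))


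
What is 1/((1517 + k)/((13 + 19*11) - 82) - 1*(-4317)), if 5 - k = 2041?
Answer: 140/603861 ≈ 0.00023184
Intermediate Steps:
k = -2036 (k = 5 - 1*2041 = 5 - 2041 = -2036)
1/((1517 + k)/((13 + 19*11) - 82) - 1*(-4317)) = 1/((1517 - 2036)/((13 + 19*11) - 82) - 1*(-4317)) = 1/(-519/((13 + 209) - 82) + 4317) = 1/(-519/(222 - 82) + 4317) = 1/(-519/140 + 4317) = 1/(603861/140) = 140/603861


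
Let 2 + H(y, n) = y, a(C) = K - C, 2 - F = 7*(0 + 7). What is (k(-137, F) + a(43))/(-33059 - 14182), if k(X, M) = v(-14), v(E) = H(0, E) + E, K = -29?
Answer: 88/47241 ≈ 0.0018628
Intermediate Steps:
F = -47 (F = 2 - 7*(0 + 7) = 2 - 7*7 = 2 - 1*49 = 2 - 49 = -47)
a(C) = -29 - C
H(y, n) = -2 + y
v(E) = -2 + E (v(E) = (-2 + 0) + E = -2 + E)
k(X, M) = -16 (k(X, M) = -2 - 14 = -16)
(k(-137, F) + a(43))/(-33059 - 14182) = (-16 + (-29 - 1*43))/(-33059 - 14182) = (-16 + (-29 - 43))/(-47241) = (-16 - 72)*(-1/47241) = -88*(-1/47241) = 88/47241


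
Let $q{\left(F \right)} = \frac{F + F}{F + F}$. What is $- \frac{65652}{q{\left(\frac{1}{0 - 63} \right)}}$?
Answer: $-65652$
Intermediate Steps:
$q{\left(F \right)} = 1$ ($q{\left(F \right)} = \frac{2 F}{2 F} = 2 F \frac{1}{2 F} = 1$)
$- \frac{65652}{q{\left(\frac{1}{0 - 63} \right)}} = - \frac{65652}{1} = \left(-65652\right) 1 = -65652$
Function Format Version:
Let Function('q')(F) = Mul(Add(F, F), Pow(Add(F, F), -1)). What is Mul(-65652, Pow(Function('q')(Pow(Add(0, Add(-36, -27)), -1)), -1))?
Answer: -65652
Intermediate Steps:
Function('q')(F) = 1 (Function('q')(F) = Mul(Mul(2, F), Pow(Mul(2, F), -1)) = Mul(Mul(2, F), Mul(Rational(1, 2), Pow(F, -1))) = 1)
Mul(-65652, Pow(Function('q')(Pow(Add(0, Add(-36, -27)), -1)), -1)) = Mul(-65652, Pow(1, -1)) = Mul(-65652, 1) = -65652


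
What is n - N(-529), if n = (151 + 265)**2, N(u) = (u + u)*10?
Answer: 183636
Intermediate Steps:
N(u) = 20*u (N(u) = (2*u)*10 = 20*u)
n = 173056 (n = 416**2 = 173056)
n - N(-529) = 173056 - 20*(-529) = 173056 - 1*(-10580) = 173056 + 10580 = 183636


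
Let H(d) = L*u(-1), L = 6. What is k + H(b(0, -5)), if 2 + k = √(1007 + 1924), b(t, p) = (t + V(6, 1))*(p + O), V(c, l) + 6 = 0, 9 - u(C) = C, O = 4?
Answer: 58 + √2931 ≈ 112.14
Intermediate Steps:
u(C) = 9 - C
V(c, l) = -6 (V(c, l) = -6 + 0 = -6)
b(t, p) = (-6 + t)*(4 + p) (b(t, p) = (t - 6)*(p + 4) = (-6 + t)*(4 + p))
H(d) = 60 (H(d) = 6*(9 - 1*(-1)) = 6*(9 + 1) = 6*10 = 60)
k = -2 + √2931 (k = -2 + √(1007 + 1924) = -2 + √2931 ≈ 52.139)
k + H(b(0, -5)) = (-2 + √2931) + 60 = 58 + √2931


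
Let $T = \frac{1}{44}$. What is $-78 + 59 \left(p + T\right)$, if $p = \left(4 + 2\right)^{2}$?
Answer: $\frac{90083}{44} \approx 2047.3$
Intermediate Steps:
$T = \frac{1}{44} \approx 0.022727$
$p = 36$ ($p = 6^{2} = 36$)
$-78 + 59 \left(p + T\right) = -78 + 59 \left(36 + \frac{1}{44}\right) = -78 + 59 \cdot \frac{1585}{44} = -78 + \frac{93515}{44} = \frac{90083}{44}$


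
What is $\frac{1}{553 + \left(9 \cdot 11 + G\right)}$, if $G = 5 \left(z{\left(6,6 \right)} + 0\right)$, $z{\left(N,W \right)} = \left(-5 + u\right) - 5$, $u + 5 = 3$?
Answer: $\frac{1}{592} \approx 0.0016892$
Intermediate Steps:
$u = -2$ ($u = -5 + 3 = -2$)
$z{\left(N,W \right)} = -12$ ($z{\left(N,W \right)} = \left(-5 - 2\right) - 5 = -7 - 5 = -12$)
$G = -60$ ($G = 5 \left(-12 + 0\right) = 5 \left(-12\right) = -60$)
$\frac{1}{553 + \left(9 \cdot 11 + G\right)} = \frac{1}{553 + \left(9 \cdot 11 - 60\right)} = \frac{1}{553 + \left(99 - 60\right)} = \frac{1}{553 + 39} = \frac{1}{592}$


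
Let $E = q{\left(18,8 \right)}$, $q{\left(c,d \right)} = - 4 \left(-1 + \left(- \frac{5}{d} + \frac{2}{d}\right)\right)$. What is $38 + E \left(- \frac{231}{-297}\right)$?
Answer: $\frac{761}{18} \approx 42.278$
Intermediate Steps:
$q{\left(c,d \right)} = 4 + \frac{12}{d}$ ($q{\left(c,d \right)} = - 4 \left(-1 - \frac{3}{d}\right) = 4 + \frac{12}{d}$)
$E = \frac{11}{2}$ ($E = 4 + \frac{12}{8} = 4 + 12 \cdot \frac{1}{8} = 4 + \frac{3}{2} = \frac{11}{2} \approx 5.5$)
$38 + E \left(- \frac{231}{-297}\right) = 38 + \frac{11 \left(- \frac{231}{-297}\right)}{2} = 38 + \frac{11 \left(\left(-231\right) \left(- \frac{1}{297}\right)\right)}{2} = 38 + \frac{11}{2} \cdot \frac{7}{9} = 38 + \frac{77}{18} = \frac{761}{18}$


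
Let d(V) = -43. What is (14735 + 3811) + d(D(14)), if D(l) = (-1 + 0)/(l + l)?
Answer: 18503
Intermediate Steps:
D(l) = -1/(2*l)
(14735 + 3811) + d(D(14)) = (14735 + 3811) - 43 = 18546 - 43 = 18503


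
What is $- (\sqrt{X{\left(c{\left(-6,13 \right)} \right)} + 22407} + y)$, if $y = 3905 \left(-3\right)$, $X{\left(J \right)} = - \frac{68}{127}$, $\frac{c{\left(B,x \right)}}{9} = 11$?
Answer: $11715 - \frac{\sqrt{361393867}}{127} \approx 11565.0$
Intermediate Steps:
$c{\left(B,x \right)} = 99$ ($c{\left(B,x \right)} = 9 \cdot 11 = 99$)
$X{\left(J \right)} = - \frac{68}{127}$ ($X{\left(J \right)} = \left(-68\right) \frac{1}{127} = - \frac{68}{127}$)
$y = -11715$
$- (\sqrt{X{\left(c{\left(-6,13 \right)} \right)} + 22407} + y) = - (\sqrt{- \frac{68}{127} + 22407} - 11715) = - (\sqrt{\frac{2845621}{127}} - 11715) = - (\frac{\sqrt{361393867}}{127} - 11715) = - (-11715 + \frac{\sqrt{361393867}}{127}) = 11715 - \frac{\sqrt{361393867}}{127}$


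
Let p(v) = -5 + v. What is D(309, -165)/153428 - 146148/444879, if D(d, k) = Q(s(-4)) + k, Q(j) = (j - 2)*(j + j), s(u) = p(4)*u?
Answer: -7496494105/22752298404 ≈ -0.32948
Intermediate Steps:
s(u) = -u (s(u) = (-5 + 4)*u = -u)
Q(j) = 2*j*(-2 + j) (Q(j) = (-2 + j)*(2*j) = 2*j*(-2 + j))
D(d, k) = 16 + k (D(d, k) = 2*(-1*(-4))*(-2 - 1*(-4)) + k = 2*4*(-2 + 4) + k = 2*4*2 + k = 16 + k)
D(309, -165)/153428 - 146148/444879 = (16 - 165)/153428 - 146148/444879 = -149*1/153428 - 146148*1/444879 = -149/153428 - 48716/148293 = -7496494105/22752298404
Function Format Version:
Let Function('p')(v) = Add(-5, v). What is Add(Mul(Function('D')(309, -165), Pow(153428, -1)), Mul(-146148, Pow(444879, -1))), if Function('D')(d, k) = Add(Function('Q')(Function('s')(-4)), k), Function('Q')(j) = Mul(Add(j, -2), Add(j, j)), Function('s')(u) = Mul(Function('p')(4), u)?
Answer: Rational(-7496494105, 22752298404) ≈ -0.32948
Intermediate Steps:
Function('s')(u) = Mul(-1, u) (Function('s')(u) = Mul(Add(-5, 4), u) = Mul(-1, u))
Function('Q')(j) = Mul(2, j, Add(-2, j)) (Function('Q')(j) = Mul(Add(-2, j), Mul(2, j)) = Mul(2, j, Add(-2, j)))
Function('D')(d, k) = Add(16, k) (Function('D')(d, k) = Add(Mul(2, Mul(-1, -4), Add(-2, Mul(-1, -4))), k) = Add(Mul(2, 4, Add(-2, 4)), k) = Add(Mul(2, 4, 2), k) = Add(16, k))
Add(Mul(Function('D')(309, -165), Pow(153428, -1)), Mul(-146148, Pow(444879, -1))) = Add(Mul(Add(16, -165), Pow(153428, -1)), Mul(-146148, Pow(444879, -1))) = Add(Mul(-149, Rational(1, 153428)), Mul(-146148, Rational(1, 444879))) = Add(Rational(-149, 153428), Rational(-48716, 148293)) = Rational(-7496494105, 22752298404)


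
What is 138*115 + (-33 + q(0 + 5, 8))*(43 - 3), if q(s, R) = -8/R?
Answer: 14510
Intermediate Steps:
138*115 + (-33 + q(0 + 5, 8))*(43 - 3) = 138*115 + (-33 - 8/8)*(43 - 3) = 15870 + (-33 - 8*1/8)*40 = 15870 + (-33 - 1)*40 = 15870 - 34*40 = 15870 - 1360 = 14510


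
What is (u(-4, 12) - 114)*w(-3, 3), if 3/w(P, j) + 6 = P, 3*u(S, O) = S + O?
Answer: 334/9 ≈ 37.111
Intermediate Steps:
u(S, O) = O/3 + S/3 (u(S, O) = (S + O)/3 = (O + S)/3 = O/3 + S/3)
w(P, j) = 3/(-6 + P)
(u(-4, 12) - 114)*w(-3, 3) = (((⅓)*12 + (⅓)*(-4)) - 114)*(3/(-6 - 3)) = ((4 - 4/3) - 114)*(3/(-9)) = (8/3 - 114)*(3*(-⅑)) = -334/3*(-⅓) = 334/9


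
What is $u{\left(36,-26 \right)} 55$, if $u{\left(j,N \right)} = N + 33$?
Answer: $385$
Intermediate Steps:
$u{\left(j,N \right)} = 33 + N$
$u{\left(36,-26 \right)} 55 = \left(33 - 26\right) 55 = 7 \cdot 55 = 385$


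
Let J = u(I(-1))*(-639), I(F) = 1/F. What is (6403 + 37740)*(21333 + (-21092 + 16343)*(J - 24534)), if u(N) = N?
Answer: 5010172584384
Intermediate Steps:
J = 639 (J = -639/(-1) = -1*(-639) = 639)
(6403 + 37740)*(21333 + (-21092 + 16343)*(J - 24534)) = (6403 + 37740)*(21333 + (-21092 + 16343)*(639 - 24534)) = 44143*(21333 - 4749*(-23895)) = 44143*(21333 + 113477355) = 44143*113498688 = 5010172584384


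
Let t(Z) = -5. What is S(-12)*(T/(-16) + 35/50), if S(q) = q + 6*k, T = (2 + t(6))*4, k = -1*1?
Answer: -261/10 ≈ -26.100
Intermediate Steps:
k = -1
T = -12 (T = (2 - 5)*4 = -3*4 = -12)
S(q) = -6 + q (S(q) = q + 6*(-1) = q - 6 = -6 + q)
S(-12)*(T/(-16) + 35/50) = (-6 - 12)*(-12/(-16) + 35/50) = -18*(-12*(-1/16) + 35*(1/50)) = -18*(3/4 + 7/10) = -18*29/20 = -261/10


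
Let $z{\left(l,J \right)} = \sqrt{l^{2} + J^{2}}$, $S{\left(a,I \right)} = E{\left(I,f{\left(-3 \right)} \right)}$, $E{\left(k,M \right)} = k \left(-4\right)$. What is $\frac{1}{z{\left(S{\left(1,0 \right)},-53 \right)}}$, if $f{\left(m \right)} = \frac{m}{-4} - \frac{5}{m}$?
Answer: $\frac{1}{53} \approx 0.018868$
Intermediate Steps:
$f{\left(m \right)} = - \frac{5}{m} - \frac{m}{4}$ ($f{\left(m \right)} = m \left(- \frac{1}{4}\right) - \frac{5}{m} = - \frac{m}{4} - \frac{5}{m} = - \frac{5}{m} - \frac{m}{4}$)
$E{\left(k,M \right)} = - 4 k$
$S{\left(a,I \right)} = - 4 I$
$z{\left(l,J \right)} = \sqrt{J^{2} + l^{2}}$
$\frac{1}{z{\left(S{\left(1,0 \right)},-53 \right)}} = \frac{1}{\sqrt{\left(-53\right)^{2} + \left(\left(-4\right) 0\right)^{2}}} = \frac{1}{\sqrt{2809 + 0^{2}}} = \frac{1}{\sqrt{2809 + 0}} = \frac{1}{\sqrt{2809}} = \frac{1}{53}$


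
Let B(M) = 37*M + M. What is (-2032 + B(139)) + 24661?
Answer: 27911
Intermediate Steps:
B(M) = 38*M
(-2032 + B(139)) + 24661 = (-2032 + 38*139) + 24661 = (-2032 + 5282) + 24661 = 3250 + 24661 = 27911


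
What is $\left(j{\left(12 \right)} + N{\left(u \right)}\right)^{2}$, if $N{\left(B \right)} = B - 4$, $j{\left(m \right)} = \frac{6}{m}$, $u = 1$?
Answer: $\frac{25}{4} \approx 6.25$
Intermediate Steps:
$N{\left(B \right)} = -4 + B$
$\left(j{\left(12 \right)} + N{\left(u \right)}\right)^{2} = \left(\frac{6}{12} + \left(-4 + 1\right)\right)^{2} = \left(6 \cdot \frac{1}{12} - 3\right)^{2} = \left(\frac{1}{2} - 3\right)^{2} = \left(- \frac{5}{2}\right)^{2} = \frac{25}{4}$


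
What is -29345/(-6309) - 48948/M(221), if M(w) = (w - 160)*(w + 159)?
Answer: 92851042/36560655 ≈ 2.5396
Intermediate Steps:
M(w) = (-160 + w)*(159 + w)
-29345/(-6309) - 48948/M(221) = -29345/(-6309) - 48948/(-25440 + 221² - 1*221) = -29345*(-1/6309) - 48948/(-25440 + 48841 - 221) = 29345/6309 - 48948/23180 = 29345/6309 - 48948*1/23180 = 29345/6309 - 12237/5795 = 92851042/36560655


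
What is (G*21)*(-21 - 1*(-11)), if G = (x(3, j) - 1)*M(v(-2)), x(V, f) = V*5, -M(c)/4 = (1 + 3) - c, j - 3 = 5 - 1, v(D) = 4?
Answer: 0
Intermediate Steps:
j = 7 (j = 3 + (5 - 1) = 3 + 4 = 7)
M(c) = -16 + 4*c (M(c) = -4*((1 + 3) - c) = -4*(4 - c) = -16 + 4*c)
x(V, f) = 5*V
G = 0 (G = (5*3 - 1)*(-16 + 4*4) = (15 - 1)*(-16 + 16) = 14*0 = 0)
(G*21)*(-21 - 1*(-11)) = (0*21)*(-21 - 1*(-11)) = 0*(-21 + 11) = 0*(-10) = 0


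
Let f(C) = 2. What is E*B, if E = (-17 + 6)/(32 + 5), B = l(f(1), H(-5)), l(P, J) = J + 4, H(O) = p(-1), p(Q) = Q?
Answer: -33/37 ≈ -0.89189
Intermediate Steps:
H(O) = -1
l(P, J) = 4 + J
B = 3 (B = 4 - 1 = 3)
E = -11/37 ≈ -0.29730
E*B = -11/37*3 = -33/37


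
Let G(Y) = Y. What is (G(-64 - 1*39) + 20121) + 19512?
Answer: 39530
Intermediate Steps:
(G(-64 - 1*39) + 20121) + 19512 = ((-64 - 1*39) + 20121) + 19512 = ((-64 - 39) + 20121) + 19512 = (-103 + 20121) + 19512 = 20018 + 19512 = 39530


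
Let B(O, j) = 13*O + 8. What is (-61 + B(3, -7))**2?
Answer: 196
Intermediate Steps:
B(O, j) = 8 + 13*O
(-61 + B(3, -7))**2 = (-61 + (8 + 13*3))**2 = (-61 + (8 + 39))**2 = (-61 + 47)**2 = (-14)**2 = 196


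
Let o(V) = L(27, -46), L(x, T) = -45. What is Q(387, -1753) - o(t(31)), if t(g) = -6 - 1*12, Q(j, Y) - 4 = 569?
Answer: 618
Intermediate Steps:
Q(j, Y) = 573 (Q(j, Y) = 4 + 569 = 573)
t(g) = -18 (t(g) = -6 - 12 = -18)
o(V) = -45
Q(387, -1753) - o(t(31)) = 573 - 1*(-45) = 573 + 45 = 618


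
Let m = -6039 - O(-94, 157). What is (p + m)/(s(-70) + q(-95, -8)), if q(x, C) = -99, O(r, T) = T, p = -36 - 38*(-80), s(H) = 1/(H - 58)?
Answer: 21504/667 ≈ 32.240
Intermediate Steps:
s(H) = 1/(-58 + H)
p = 3004 (p = -36 + 3040 = 3004)
m = -6196 (m = -6039 - 1*157 = -6039 - 157 = -6196)
(p + m)/(s(-70) + q(-95, -8)) = (3004 - 6196)/(1/(-58 - 70) - 99) = -3192/(1/(-128) - 99) = -3192/(-1/128 - 99) = -3192/(-12673/128) = -3192*(-128/12673) = 21504/667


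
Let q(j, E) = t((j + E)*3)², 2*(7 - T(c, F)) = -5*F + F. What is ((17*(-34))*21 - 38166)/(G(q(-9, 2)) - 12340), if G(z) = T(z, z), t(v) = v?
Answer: 16768/3817 ≈ 4.3930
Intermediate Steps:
T(c, F) = 7 + 2*F (T(c, F) = 7 - (-5*F + F)/2 = 7 - (-2)*F = 7 + 2*F)
q(j, E) = (3*E + 3*j)² (q(j, E) = ((j + E)*3)² = ((E + j)*3)² = (3*E + 3*j)²)
G(z) = 7 + 2*z
((17*(-34))*21 - 38166)/(G(q(-9, 2)) - 12340) = ((17*(-34))*21 - 38166)/((7 + 2*(9*(2 - 9)²)) - 12340) = (-578*21 - 38166)/((7 + 2*(9*(-7)²)) - 12340) = (-12138 - 38166)/((7 + 2*(9*49)) - 12340) = -50304/((7 + 2*441) - 12340) = -50304/((7 + 882) - 12340) = -50304/(889 - 12340) = -50304/(-11451) = -50304*(-1/11451) = 16768/3817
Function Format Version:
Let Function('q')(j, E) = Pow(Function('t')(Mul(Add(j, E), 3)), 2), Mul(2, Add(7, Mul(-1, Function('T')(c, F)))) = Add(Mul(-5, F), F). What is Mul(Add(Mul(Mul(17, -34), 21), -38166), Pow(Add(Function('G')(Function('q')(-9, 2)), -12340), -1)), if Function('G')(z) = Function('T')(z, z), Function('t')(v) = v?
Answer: Rational(16768, 3817) ≈ 4.3930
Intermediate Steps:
Function('T')(c, F) = Add(7, Mul(2, F)) (Function('T')(c, F) = Add(7, Mul(Rational(-1, 2), Add(Mul(-5, F), F))) = Add(7, Mul(Rational(-1, 2), Mul(-4, F))) = Add(7, Mul(2, F)))
Function('q')(j, E) = Pow(Add(Mul(3, E), Mul(3, j)), 2) (Function('q')(j, E) = Pow(Mul(Add(j, E), 3), 2) = Pow(Mul(Add(E, j), 3), 2) = Pow(Add(Mul(3, E), Mul(3, j)), 2))
Function('G')(z) = Add(7, Mul(2, z))
Mul(Add(Mul(Mul(17, -34), 21), -38166), Pow(Add(Function('G')(Function('q')(-9, 2)), -12340), -1)) = Mul(Add(Mul(Mul(17, -34), 21), -38166), Pow(Add(Add(7, Mul(2, Mul(9, Pow(Add(2, -9), 2)))), -12340), -1)) = Mul(Add(Mul(-578, 21), -38166), Pow(Add(Add(7, Mul(2, Mul(9, Pow(-7, 2)))), -12340), -1)) = Mul(Add(-12138, -38166), Pow(Add(Add(7, Mul(2, Mul(9, 49))), -12340), -1)) = Mul(-50304, Pow(Add(Add(7, Mul(2, 441)), -12340), -1)) = Mul(-50304, Pow(Add(Add(7, 882), -12340), -1)) = Mul(-50304, Pow(Add(889, -12340), -1)) = Mul(-50304, Pow(-11451, -1)) = Mul(-50304, Rational(-1, 11451)) = Rational(16768, 3817)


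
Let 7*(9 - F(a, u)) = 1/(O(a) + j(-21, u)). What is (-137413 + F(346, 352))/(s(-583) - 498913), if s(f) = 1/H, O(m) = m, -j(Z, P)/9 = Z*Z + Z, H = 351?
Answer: 1159323990201/4209497589556 ≈ 0.27541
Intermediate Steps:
j(Z, P) = -9*Z - 9*Z**2 (j(Z, P) = -9*(Z*Z + Z) = -9*(Z**2 + Z) = -9*(Z + Z**2) = -9*Z - 9*Z**2)
F(a, u) = 9 - 1/(7*(-3780 + a)) (F(a, u) = 9 - 1/(7*(a - 9*(-21)*(1 - 21))) = 9 - 1/(7*(a - 9*(-21)*(-20))) = 9 - 1/(7*(a - 3780)) = 9 - 1/(7*(-3780 + a)))
s(f) = 1/351
(-137413 + F(346, 352))/(s(-583) - 498913) = (-137413 + (-238141 + 63*346)/(7*(-3780 + 346)))/(1/351 - 498913) = (-137413 + (1/7)*(-238141 + 21798)/(-3434))/(-175118462/351) = (-137413 + (1/7)*(-1/3434)*(-216343))*(-351/175118462) = (-137413 + 216343/24038)*(-351/175118462) = -3302917351/24038*(-351/175118462) = 1159323990201/4209497589556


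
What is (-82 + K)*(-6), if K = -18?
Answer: 600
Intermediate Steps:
(-82 + K)*(-6) = (-82 - 18)*(-6) = -100*(-6) = 600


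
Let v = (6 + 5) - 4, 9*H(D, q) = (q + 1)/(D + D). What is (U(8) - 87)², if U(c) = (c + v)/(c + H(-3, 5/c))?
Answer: 85884749721/11854249 ≈ 7245.1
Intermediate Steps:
H(D, q) = (1 + q)/(18*D) (H(D, q) = ((q + 1)/(D + D))/9 = ((1 + q)/((2*D)))/9 = ((1 + q)*(1/(2*D)))/9 = ((1 + q)/(2*D))/9 = (1 + q)/(18*D))
v = 7 (v = 11 - 4 = 7)
U(c) = (7 + c)/(-1/54 + c - 5/(54*c)) (U(c) = (c + 7)/(c + (1/18)*(1 + 5/c)/(-3)) = (7 + c)/(c + (1/18)*(-⅓)*(1 + 5/c)) = (7 + c)/(c + (-1/54 - 5/(54*c))) = (7 + c)/(-1/54 + c - 5/(54*c)))
(U(8) - 87)² = (54*8*(7 + 8)/(-5 - 1*8 + 54*8²) - 87)² = (54*8*15/(-5 - 8 + 54*64) - 87)² = (54*8*15/(-5 - 8 + 3456) - 87)² = (54*8*15/3443 - 87)² = (54*8*(1/3443)*15 - 87)² = (6480/3443 - 87)² = (-293061/3443)² = 85884749721/11854249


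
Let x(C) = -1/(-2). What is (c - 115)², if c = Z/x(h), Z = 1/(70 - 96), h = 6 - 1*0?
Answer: 2238016/169 ≈ 13243.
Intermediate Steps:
h = 6 (h = 6 + 0 = 6)
Z = -1/26 (Z = 1/(-26) = -1/26 ≈ -0.038462)
x(C) = ½ (x(C) = -1*(-½) = ½)
c = -1/13 (c = -1/(26*½) = -1/26*2 = -1/13 ≈ -0.076923)
(c - 115)² = (-1/13 - 115)² = (-1496/13)² = 2238016/169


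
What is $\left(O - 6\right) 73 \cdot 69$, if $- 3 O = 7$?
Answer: $-41975$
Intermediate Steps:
$O = - \frac{7}{3}$ ($O = \left(- \frac{1}{3}\right) 7 = - \frac{7}{3} \approx -2.3333$)
$\left(O - 6\right) 73 \cdot 69 = \left(- \frac{7}{3} - 6\right) 73 \cdot 69 = \left(- \frac{25}{3}\right) 73 \cdot 69 = \left(- \frac{1825}{3}\right) 69 = -41975$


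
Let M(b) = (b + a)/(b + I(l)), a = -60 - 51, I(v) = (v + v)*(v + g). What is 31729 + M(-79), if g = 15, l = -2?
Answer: 4156689/131 ≈ 31730.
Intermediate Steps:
I(v) = 2*v*(15 + v) (I(v) = (v + v)*(v + 15) = (2*v)*(15 + v) = 2*v*(15 + v))
a = -111
M(b) = (-111 + b)/(-52 + b) (M(b) = (b - 111)/(b + 2*(-2)*(15 - 2)) = (-111 + b)/(b + 2*(-2)*13) = (-111 + b)/(b - 52) = (-111 + b)/(-52 + b))
31729 + M(-79) = 31729 + (-111 - 79)/(-52 - 79) = 31729 - 190/(-131) = 31729 - 1/131*(-190) = 31729 + 190/131 = 4156689/131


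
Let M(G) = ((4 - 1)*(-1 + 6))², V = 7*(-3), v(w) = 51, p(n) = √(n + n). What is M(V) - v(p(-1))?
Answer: 174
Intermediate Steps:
p(n) = √2*√n (p(n) = √(2*n) = √2*√n)
V = -21
M(G) = 225 (M(G) = (3*5)² = 15² = 225)
M(V) - v(p(-1)) = 225 - 1*51 = 225 - 51 = 174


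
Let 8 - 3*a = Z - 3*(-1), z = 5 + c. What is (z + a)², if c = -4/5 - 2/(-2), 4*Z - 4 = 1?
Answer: 16641/400 ≈ 41.602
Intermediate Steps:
Z = 5/4 (Z = 1 + (¼)*1 = 1 + ¼ = 5/4 ≈ 1.2500)
c = ⅕ (c = -4*⅕ - 2*(-½) = -⅘ + 1 = ⅕ ≈ 0.20000)
z = 26/5 (z = 5 + ⅕ = 26/5 ≈ 5.2000)
a = 5/4 (a = 8/3 - (5/4 - 3*(-1))/3 = 8/3 - (5/4 + 3)/3 = 8/3 - ⅓*17/4 = 8/3 - 17/12 = 5/4 ≈ 1.2500)
(z + a)² = (26/5 + 5/4)² = (129/20)² = 16641/400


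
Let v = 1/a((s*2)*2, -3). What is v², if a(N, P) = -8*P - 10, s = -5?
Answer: 1/196 ≈ 0.0051020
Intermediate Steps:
a(N, P) = -10 - 8*P
v = 1/14 (v = 1/(-10 - 8*(-3)) = 1/(-10 + 24) = 1/14 ≈ 0.071429)
v² = (1/14)² = 1/196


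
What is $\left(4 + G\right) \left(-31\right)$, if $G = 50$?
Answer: $-1674$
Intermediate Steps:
$\left(4 + G\right) \left(-31\right) = \left(4 + 50\right) \left(-31\right) = 54 \left(-31\right) = -1674$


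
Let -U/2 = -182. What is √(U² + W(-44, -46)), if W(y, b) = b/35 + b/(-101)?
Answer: 2*√413922273835/3535 ≈ 364.00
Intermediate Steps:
U = 364 (U = -2*(-182) = 364)
W(y, b) = 66*b/3535 (W(y, b) = b*(1/35) + b*(-1/101) = b/35 - b/101 = 66*b/3535)
√(U² + W(-44, -46)) = √(364² + (66/3535)*(-46)) = √(132496 - 3036/3535) = √(468370324/3535) = 2*√413922273835/3535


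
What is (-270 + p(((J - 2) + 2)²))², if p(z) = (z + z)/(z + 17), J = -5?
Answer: 31866025/441 ≈ 72259.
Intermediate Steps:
p(z) = 2*z/(17 + z) (p(z) = (2*z)/(17 + z) = 2*z/(17 + z))
(-270 + p(((J - 2) + 2)²))² = (-270 + 2*((-5 - 2) + 2)²/(17 + ((-5 - 2) + 2)²))² = (-270 + 2*(-7 + 2)²/(17 + (-7 + 2)²))² = (-270 + 2*(-5)²/(17 + (-5)²))² = (-270 + 2*25/(17 + 25))² = (-270 + 2*25/42)² = (-270 + 2*25*(1/42))² = (-270 + 25/21)² = (-5645/21)² = 31866025/441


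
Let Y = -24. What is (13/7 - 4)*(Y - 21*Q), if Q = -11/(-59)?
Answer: 24705/413 ≈ 59.818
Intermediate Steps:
Q = 11/59 (Q = -11*(-1/59) = 11/59 ≈ 0.18644)
(13/7 - 4)*(Y - 21*Q) = (13/7 - 4)*(-24 - 21*11/59) = (13*(⅐) - 4)*(-24 - 231/59) = (13/7 - 4)*(-1647/59) = -15/7*(-1647/59) = 24705/413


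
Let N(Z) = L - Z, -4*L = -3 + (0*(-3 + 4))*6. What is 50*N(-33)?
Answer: 3375/2 ≈ 1687.5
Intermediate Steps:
L = 3/4 (L = -(-3 + (0*(-3 + 4))*6)/4 = -(-3 + (0*1)*6)/4 = -(-3 + 0*6)/4 = -(-3 + 0)/4 = -1/4*(-3) = 3/4 ≈ 0.75000)
N(Z) = 3/4 - Z
50*N(-33) = 50*(3/4 - 1*(-33)) = 50*(3/4 + 33) = 50*(135/4) = 3375/2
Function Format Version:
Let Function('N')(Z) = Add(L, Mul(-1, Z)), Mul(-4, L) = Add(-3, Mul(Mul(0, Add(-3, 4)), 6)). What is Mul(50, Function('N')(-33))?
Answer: Rational(3375, 2) ≈ 1687.5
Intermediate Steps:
L = Rational(3, 4) (L = Mul(Rational(-1, 4), Add(-3, Mul(Mul(0, Add(-3, 4)), 6))) = Mul(Rational(-1, 4), Add(-3, Mul(Mul(0, 1), 6))) = Mul(Rational(-1, 4), Add(-3, Mul(0, 6))) = Mul(Rational(-1, 4), Add(-3, 0)) = Mul(Rational(-1, 4), -3) = Rational(3, 4) ≈ 0.75000)
Function('N')(Z) = Add(Rational(3, 4), Mul(-1, Z))
Mul(50, Function('N')(-33)) = Mul(50, Add(Rational(3, 4), Mul(-1, -33))) = Mul(50, Add(Rational(3, 4), 33)) = Mul(50, Rational(135, 4)) = Rational(3375, 2)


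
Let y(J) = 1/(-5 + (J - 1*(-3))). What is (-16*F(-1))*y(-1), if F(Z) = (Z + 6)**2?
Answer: 400/3 ≈ 133.33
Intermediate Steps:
y(J) = 1/(-2 + J) (y(J) = 1/(-5 + (J + 3)) = 1/(-5 + (3 + J)) = 1/(-2 + J))
F(Z) = (6 + Z)**2
(-16*F(-1))*y(-1) = (-16*(6 - 1)**2)/(-2 - 1) = -16*5**2/(-3) = -16*25*(-1/3) = -400*(-1/3) = 400/3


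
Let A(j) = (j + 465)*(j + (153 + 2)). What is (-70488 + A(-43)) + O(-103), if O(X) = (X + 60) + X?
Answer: -23370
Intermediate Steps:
A(j) = (155 + j)*(465 + j) (A(j) = (465 + j)*(j + 155) = (465 + j)*(155 + j) = (155 + j)*(465 + j))
O(X) = 60 + 2*X (O(X) = (60 + X) + X = 60 + 2*X)
(-70488 + A(-43)) + O(-103) = (-70488 + (72075 + (-43)² + 620*(-43))) + (60 + 2*(-103)) = (-70488 + (72075 + 1849 - 26660)) + (60 - 206) = (-70488 + 47264) - 146 = -23224 - 146 = -23370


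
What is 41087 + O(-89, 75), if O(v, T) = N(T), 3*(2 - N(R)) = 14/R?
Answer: 9245011/225 ≈ 41089.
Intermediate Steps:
N(R) = 2 - 14/(3*R)
O(v, T) = 2 - 14/(3*T)
41087 + O(-89, 75) = 41087 + (2 - 14/3/75) = 41087 + (2 - 14/3*1/75) = 41087 + (2 - 14/225) = 41087 + 436/225 = 9245011/225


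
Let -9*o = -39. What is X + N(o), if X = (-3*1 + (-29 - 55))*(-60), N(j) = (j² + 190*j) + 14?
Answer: 54685/9 ≈ 6076.1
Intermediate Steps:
o = 13/3 (o = -⅑*(-39) = 13/3 ≈ 4.3333)
N(j) = 14 + j² + 190*j
X = 5220 (X = (-3 - 84)*(-60) = -87*(-60) = 5220)
X + N(o) = 5220 + (14 + (13/3)² + 190*(13/3)) = 5220 + (14 + 169/9 + 2470/3) = 5220 + 7705/9 = 54685/9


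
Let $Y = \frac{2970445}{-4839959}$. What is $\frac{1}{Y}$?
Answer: $- \frac{4839959}{2970445} \approx -1.6294$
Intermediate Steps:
$Y = - \frac{2970445}{4839959}$ ($Y = 2970445 \left(- \frac{1}{4839959}\right) = - \frac{2970445}{4839959} \approx -0.61373$)
$\frac{1}{Y} = \frac{1}{- \frac{2970445}{4839959}} = - \frac{4839959}{2970445}$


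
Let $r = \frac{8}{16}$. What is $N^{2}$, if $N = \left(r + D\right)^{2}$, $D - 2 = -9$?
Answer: $\frac{28561}{16} \approx 1785.1$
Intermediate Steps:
$D = -7$ ($D = 2 - 9 = -7$)
$r = \frac{1}{2}$ ($r = 8 \cdot \frac{1}{16} = \frac{1}{2} \approx 0.5$)
$N = \frac{169}{4}$ ($N = \left(\frac{1}{2} - 7\right)^{2} = \left(- \frac{13}{2}\right)^{2} = \frac{169}{4} \approx 42.25$)
$N^{2} = \left(\frac{169}{4}\right)^{2} = \frac{28561}{16}$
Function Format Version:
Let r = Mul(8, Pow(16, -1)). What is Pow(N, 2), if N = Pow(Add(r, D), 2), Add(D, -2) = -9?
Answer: Rational(28561, 16) ≈ 1785.1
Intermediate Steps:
D = -7 (D = Add(2, -9) = -7)
r = Rational(1, 2) (r = Mul(8, Rational(1, 16)) = Rational(1, 2) ≈ 0.50000)
N = Rational(169, 4) (N = Pow(Add(Rational(1, 2), -7), 2) = Pow(Rational(-13, 2), 2) = Rational(169, 4) ≈ 42.250)
Pow(N, 2) = Pow(Rational(169, 4), 2) = Rational(28561, 16)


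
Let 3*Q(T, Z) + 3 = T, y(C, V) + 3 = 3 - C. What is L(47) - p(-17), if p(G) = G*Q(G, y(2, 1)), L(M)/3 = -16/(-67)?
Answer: -22636/201 ≈ -112.62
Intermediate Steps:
y(C, V) = -C (y(C, V) = -3 + (3 - C) = -C)
Q(T, Z) = -1 + T/3
L(M) = 48/67 (L(M) = 3*(-16/(-67)) = 3*(-16*(-1/67)) = 3*(16/67) = 48/67)
p(G) = G*(-1 + G/3)
L(47) - p(-17) = 48/67 - (-17)*(-3 - 17)/3 = 48/67 - (-17)*(-20)/3 = 48/67 - 1*340/3 = 48/67 - 340/3 = -22636/201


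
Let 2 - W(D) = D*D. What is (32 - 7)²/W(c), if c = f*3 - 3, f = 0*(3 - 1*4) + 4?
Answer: -625/79 ≈ -7.9114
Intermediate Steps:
f = 4 (f = 0*(3 - 4) + 4 = 0*(-1) + 4 = 0 + 4 = 4)
c = 9 (c = 4*3 - 3 = 12 - 3 = 9)
W(D) = 2 - D² (W(D) = 2 - D*D = 2 - D²)
(32 - 7)²/W(c) = (32 - 7)²/(2 - 1*9²) = 25²/(2 - 1*81) = 625/(2 - 81) = 625/(-79) = 625*(-1/79) = -625/79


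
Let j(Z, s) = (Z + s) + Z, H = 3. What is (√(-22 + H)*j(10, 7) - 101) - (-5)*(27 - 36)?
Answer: -146 + 27*I*√19 ≈ -146.0 + 117.69*I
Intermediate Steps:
j(Z, s) = s + 2*Z
(√(-22 + H)*j(10, 7) - 101) - (-5)*(27 - 36) = (√(-22 + 3)*(7 + 2*10) - 101) - (-5)*(27 - 36) = (√(-19)*(7 + 20) - 101) - (-5)*(-9) = ((I*√19)*27 - 101) - 1*45 = (27*I*√19 - 101) - 45 = (-101 + 27*I*√19) - 45 = -146 + 27*I*√19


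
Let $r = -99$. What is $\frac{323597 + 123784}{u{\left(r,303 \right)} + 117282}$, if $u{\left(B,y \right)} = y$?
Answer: $\frac{49709}{13065} \approx 3.8047$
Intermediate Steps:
$\frac{323597 + 123784}{u{\left(r,303 \right)} + 117282} = \frac{323597 + 123784}{303 + 117282} = \frac{447381}{117585} = 447381 \cdot \frac{1}{117585} = \frac{49709}{13065}$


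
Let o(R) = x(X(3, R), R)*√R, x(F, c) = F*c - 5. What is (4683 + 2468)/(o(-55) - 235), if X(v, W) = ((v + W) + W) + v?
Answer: -336097/359284520 - 8173593*I*√55/359284520 ≈ -0.00093546 - 0.16872*I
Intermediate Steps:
X(v, W) = 2*W + 2*v (X(v, W) = ((W + v) + W) + v = (v + 2*W) + v = 2*W + 2*v)
x(F, c) = -5 + F*c
o(R) = √R*(-5 + R*(6 + 2*R)) (o(R) = (-5 + (2*R + 2*3)*R)*√R = (-5 + (2*R + 6)*R)*√R = (-5 + (6 + 2*R)*R)*√R = (-5 + R*(6 + 2*R))*√R = √R*(-5 + R*(6 + 2*R)))
(4683 + 2468)/(o(-55) - 235) = (4683 + 2468)/(√(-55)*(-5 + 2*(-55)*(3 - 55)) - 235) = 7151/((I*√55)*(-5 + 2*(-55)*(-52)) - 235) = 7151/((I*√55)*(-5 + 5720) - 235) = 7151/((I*√55)*5715 - 235) = 7151/(5715*I*√55 - 235) = 7151/(-235 + 5715*I*√55)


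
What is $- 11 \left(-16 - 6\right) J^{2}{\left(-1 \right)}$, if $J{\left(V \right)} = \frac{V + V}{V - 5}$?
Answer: $\frac{242}{9} \approx 26.889$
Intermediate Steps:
$J{\left(V \right)} = \frac{2 V}{-5 + V}$
$- 11 \left(-16 - 6\right) J^{2}{\left(-1 \right)} = - 11 \left(-16 - 6\right) \left(2 \left(-1\right) \frac{1}{-5 - 1}\right)^{2} = \left(-11\right) \left(-22\right) \left(2 \left(-1\right) \frac{1}{-6}\right)^{2} = 242 \left(2 \left(-1\right) \left(- \frac{1}{6}\right)\right)^{2} = \frac{242}{9}$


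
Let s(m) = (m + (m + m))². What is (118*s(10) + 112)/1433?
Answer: 106312/1433 ≈ 74.188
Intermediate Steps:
s(m) = 9*m² (s(m) = (m + 2*m)² = (3*m)² = 9*m²)
(118*s(10) + 112)/1433 = (118*(9*10²) + 112)/1433 = (118*(9*100) + 112)*(1/1433) = (118*900 + 112)*(1/1433) = (106200 + 112)*(1/1433) = 106312*(1/1433) = 106312/1433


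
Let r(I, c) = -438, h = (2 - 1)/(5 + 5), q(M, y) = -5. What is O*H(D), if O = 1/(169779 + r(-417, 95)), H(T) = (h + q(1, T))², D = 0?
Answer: 2401/16934100 ≈ 0.00014179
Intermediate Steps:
h = ⅒ (h = 1/10 = 1*(⅒) = ⅒ ≈ 0.10000)
H(T) = 2401/100 (H(T) = (⅒ - 5)² = (-49/10)² = 2401/100)
O = 1/169341 (O = 1/(169779 - 438) = 1/169341 ≈ 5.9052e-6)
O*H(D) = (1/169341)*(2401/100) = 2401/16934100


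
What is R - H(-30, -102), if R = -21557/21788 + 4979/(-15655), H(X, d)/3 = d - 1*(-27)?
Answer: 76299549213/341091140 ≈ 223.69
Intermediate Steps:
H(X, d) = 81 + 3*d (H(X, d) = 3*(d - 1*(-27)) = 3*(d + 27) = 3*(27 + d) = 81 + 3*d)
R = -445957287/341091140 (R = -21557*1/21788 + 4979*(-1/15655) = -21557/21788 - 4979/15655 = -445957287/341091140 ≈ -1.3074)
R - H(-30, -102) = -445957287/341091140 - (81 + 3*(-102)) = -445957287/341091140 - (81 - 306) = -445957287/341091140 - 1*(-225) = -445957287/341091140 + 225 = 76299549213/341091140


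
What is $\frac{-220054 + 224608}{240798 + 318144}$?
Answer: $\frac{759}{93157} \approx 0.0081475$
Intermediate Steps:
$\frac{-220054 + 224608}{240798 + 318144} = \frac{4554}{558942} = 4554 \cdot \frac{1}{558942} = \frac{759}{93157}$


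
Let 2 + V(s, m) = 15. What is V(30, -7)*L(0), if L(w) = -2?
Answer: -26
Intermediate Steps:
V(s, m) = 13 (V(s, m) = -2 + 15 = 13)
V(30, -7)*L(0) = 13*(-2) = -26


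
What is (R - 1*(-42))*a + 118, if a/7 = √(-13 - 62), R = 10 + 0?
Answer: 118 + 1820*I*√3 ≈ 118.0 + 3152.3*I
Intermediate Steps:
R = 10
a = 35*I*√3 (a = 7*√(-13 - 62) = 7*√(-75) = 7*(5*I*√3) = 35*I*√3 ≈ 60.622*I)
(R - 1*(-42))*a + 118 = (10 - 1*(-42))*(35*I*√3) + 118 = (10 + 42)*(35*I*√3) + 118 = 52*(35*I*√3) + 118 = 1820*I*√3 + 118 = 118 + 1820*I*√3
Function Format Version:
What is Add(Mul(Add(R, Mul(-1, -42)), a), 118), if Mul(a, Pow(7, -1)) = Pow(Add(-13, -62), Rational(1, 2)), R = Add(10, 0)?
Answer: Add(118, Mul(1820, I, Pow(3, Rational(1, 2)))) ≈ Add(118.00, Mul(3152.3, I))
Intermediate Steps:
R = 10
a = Mul(35, I, Pow(3, Rational(1, 2))) (a = Mul(7, Pow(Add(-13, -62), Rational(1, 2))) = Mul(7, Pow(-75, Rational(1, 2))) = Mul(7, Mul(5, I, Pow(3, Rational(1, 2)))) = Mul(35, I, Pow(3, Rational(1, 2))) ≈ Mul(60.622, I))
Add(Mul(Add(R, Mul(-1, -42)), a), 118) = Add(Mul(Add(10, Mul(-1, -42)), Mul(35, I, Pow(3, Rational(1, 2)))), 118) = Add(Mul(Add(10, 42), Mul(35, I, Pow(3, Rational(1, 2)))), 118) = Add(Mul(52, Mul(35, I, Pow(3, Rational(1, 2)))), 118) = Add(Mul(1820, I, Pow(3, Rational(1, 2))), 118) = Add(118, Mul(1820, I, Pow(3, Rational(1, 2))))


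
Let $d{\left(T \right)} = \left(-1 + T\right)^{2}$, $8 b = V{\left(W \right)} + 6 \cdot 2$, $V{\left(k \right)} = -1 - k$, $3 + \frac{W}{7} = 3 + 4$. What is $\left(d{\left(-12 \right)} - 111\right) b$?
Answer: $- \frac{493}{4} \approx -123.25$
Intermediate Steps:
$W = 28$ ($W = -21 + 7 \left(3 + 4\right) = -21 + 7 \cdot 7 = -21 + 49 = 28$)
$b = - \frac{17}{8}$ ($b = \frac{\left(-1 - 28\right) + 6 \cdot 2}{8} = \frac{\left(-1 - 28\right) + 12}{8} = \frac{-29 + 12}{8} = \frac{1}{8} \left(-17\right) = - \frac{17}{8} \approx -2.125$)
$\left(d{\left(-12 \right)} - 111\right) b = \left(\left(-1 - 12\right)^{2} - 111\right) \left(- \frac{17}{8}\right) = \left(\left(-13\right)^{2} - 111\right) \left(- \frac{17}{8}\right) = \left(169 - 111\right) \left(- \frac{17}{8}\right) = 58 \left(- \frac{17}{8}\right) = - \frac{493}{4}$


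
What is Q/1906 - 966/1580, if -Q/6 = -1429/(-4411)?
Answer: -2033765619/3320909570 ≈ -0.61241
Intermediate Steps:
Q = -8574/4411 (Q = -(-8574)/(-4411) = -(-8574)*(-1)/4411 = -6*1429/4411 = -8574/4411 ≈ -1.9438)
Q/1906 - 966/1580 = -8574/4411/1906 - 966/1580 = -8574/4411*1/1906 - 966*1/1580 = -4287/4203683 - 483/790 = -2033765619/3320909570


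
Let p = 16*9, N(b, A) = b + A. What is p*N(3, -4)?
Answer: -144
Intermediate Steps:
N(b, A) = A + b
p = 144
p*N(3, -4) = 144*(-4 + 3) = 144*(-1) = -144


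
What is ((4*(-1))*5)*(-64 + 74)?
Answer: -200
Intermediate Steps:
((4*(-1))*5)*(-64 + 74) = -4*5*10 = -20*10 = -200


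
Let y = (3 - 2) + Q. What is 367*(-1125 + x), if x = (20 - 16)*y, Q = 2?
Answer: -408471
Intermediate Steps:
y = 3 (y = (3 - 2) + 2 = 1 + 2 = 3)
x = 12 (x = (20 - 16)*3 = 4*3 = 12)
367*(-1125 + x) = 367*(-1125 + 12) = 367*(-1113) = -408471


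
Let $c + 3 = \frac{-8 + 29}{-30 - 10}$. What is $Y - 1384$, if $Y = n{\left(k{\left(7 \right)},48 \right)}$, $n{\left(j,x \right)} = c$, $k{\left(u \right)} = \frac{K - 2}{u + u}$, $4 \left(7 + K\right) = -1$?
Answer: $- \frac{55501}{40} \approx -1387.5$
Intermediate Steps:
$K = - \frac{29}{4}$ ($K = -7 + \frac{1}{4} \left(-1\right) = -7 - \frac{1}{4} = - \frac{29}{4} \approx -7.25$)
$k{\left(u \right)} = - \frac{37}{8 u}$ ($k{\left(u \right)} = \frac{- \frac{29}{4} - 2}{u + u} = - \frac{37}{4 \cdot 2 u} = - \frac{37 \frac{1}{2 u}}{4} = - \frac{37}{8 u}$)
$c = - \frac{141}{40}$ ($c = -3 + \frac{-8 + 29}{-30 - 10} = -3 + \frac{21}{-40} = -3 + 21 \left(- \frac{1}{40}\right) = -3 - \frac{21}{40} = - \frac{141}{40} \approx -3.525$)
$n{\left(j,x \right)} = - \frac{141}{40}$
$Y = - \frac{141}{40} \approx -3.525$
$Y - 1384 = - \frac{141}{40} - 1384 = - \frac{55501}{40}$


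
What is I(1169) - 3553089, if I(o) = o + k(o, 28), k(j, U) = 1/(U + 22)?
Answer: -177595999/50 ≈ -3.5519e+6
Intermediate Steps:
k(j, U) = 1/(22 + U)
I(o) = 1/50 + o (I(o) = o + 1/(22 + 28) = o + 1/50 = 1/50 + o)
I(1169) - 3553089 = (1/50 + 1169) - 3553089 = 58451/50 - 3553089 = -177595999/50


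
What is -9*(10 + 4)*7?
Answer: -882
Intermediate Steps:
-9*(10 + 4)*7 = -9*14*7 = -126*7 = -882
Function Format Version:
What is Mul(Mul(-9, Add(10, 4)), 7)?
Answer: -882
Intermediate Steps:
Mul(Mul(-9, Add(10, 4)), 7) = Mul(Mul(-9, 14), 7) = Mul(-126, 7) = -882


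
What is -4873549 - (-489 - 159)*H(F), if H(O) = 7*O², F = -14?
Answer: -3984493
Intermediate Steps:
-4873549 - (-489 - 159)*H(F) = -4873549 - (-489 - 159)*7*(-14)² = -4873549 - (-648)*7*196 = -4873549 - (-648)*1372 = -4873549 - 1*(-889056) = -4873549 + 889056 = -3984493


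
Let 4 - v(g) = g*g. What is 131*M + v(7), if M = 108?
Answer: 14103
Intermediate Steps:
v(g) = 4 - g² (v(g) = 4 - g*g = 4 - g²)
131*M + v(7) = 131*108 + (4 - 1*7²) = 14148 + (4 - 1*49) = 14148 + (4 - 49) = 14148 - 45 = 14103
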